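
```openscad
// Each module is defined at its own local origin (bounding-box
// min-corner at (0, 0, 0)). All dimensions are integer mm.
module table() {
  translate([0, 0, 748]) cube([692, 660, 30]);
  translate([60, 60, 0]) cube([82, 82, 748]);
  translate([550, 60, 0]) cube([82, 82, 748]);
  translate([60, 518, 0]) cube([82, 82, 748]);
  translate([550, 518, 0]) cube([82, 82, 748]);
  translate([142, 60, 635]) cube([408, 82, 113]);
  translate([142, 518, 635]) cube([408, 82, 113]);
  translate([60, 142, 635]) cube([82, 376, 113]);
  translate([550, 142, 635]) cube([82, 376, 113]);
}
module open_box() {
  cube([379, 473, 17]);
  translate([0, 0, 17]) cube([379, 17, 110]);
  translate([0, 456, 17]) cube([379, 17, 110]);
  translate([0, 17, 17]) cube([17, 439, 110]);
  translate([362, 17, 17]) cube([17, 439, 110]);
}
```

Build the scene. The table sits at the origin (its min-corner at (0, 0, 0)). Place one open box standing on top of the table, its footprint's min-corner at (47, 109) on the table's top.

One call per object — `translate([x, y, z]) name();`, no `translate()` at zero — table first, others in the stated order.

table();
translate([47, 109, 778]) open_box();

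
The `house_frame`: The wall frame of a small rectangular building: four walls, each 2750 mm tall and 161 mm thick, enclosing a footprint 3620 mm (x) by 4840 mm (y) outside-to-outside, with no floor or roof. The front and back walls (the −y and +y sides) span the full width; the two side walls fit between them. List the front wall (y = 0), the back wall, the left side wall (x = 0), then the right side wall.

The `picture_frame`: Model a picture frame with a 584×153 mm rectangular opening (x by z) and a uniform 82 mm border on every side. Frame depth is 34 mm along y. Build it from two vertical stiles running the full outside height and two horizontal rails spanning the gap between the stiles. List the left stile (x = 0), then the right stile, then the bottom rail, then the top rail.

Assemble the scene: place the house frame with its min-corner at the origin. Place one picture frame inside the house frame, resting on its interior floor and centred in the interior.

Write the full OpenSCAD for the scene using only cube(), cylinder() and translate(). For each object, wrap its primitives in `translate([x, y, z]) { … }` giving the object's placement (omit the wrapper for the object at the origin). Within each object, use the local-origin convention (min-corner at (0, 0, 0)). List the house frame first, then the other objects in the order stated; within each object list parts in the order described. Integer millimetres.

cube([3620, 161, 2750]);
translate([0, 4679, 0]) cube([3620, 161, 2750]);
translate([0, 161, 0]) cube([161, 4518, 2750]);
translate([3459, 161, 0]) cube([161, 4518, 2750]);
translate([1436, 2403, 0]) {
  cube([82, 34, 317]);
  translate([666, 0, 0]) cube([82, 34, 317]);
  translate([82, 0, 0]) cube([584, 34, 82]);
  translate([82, 0, 235]) cube([584, 34, 82]);
}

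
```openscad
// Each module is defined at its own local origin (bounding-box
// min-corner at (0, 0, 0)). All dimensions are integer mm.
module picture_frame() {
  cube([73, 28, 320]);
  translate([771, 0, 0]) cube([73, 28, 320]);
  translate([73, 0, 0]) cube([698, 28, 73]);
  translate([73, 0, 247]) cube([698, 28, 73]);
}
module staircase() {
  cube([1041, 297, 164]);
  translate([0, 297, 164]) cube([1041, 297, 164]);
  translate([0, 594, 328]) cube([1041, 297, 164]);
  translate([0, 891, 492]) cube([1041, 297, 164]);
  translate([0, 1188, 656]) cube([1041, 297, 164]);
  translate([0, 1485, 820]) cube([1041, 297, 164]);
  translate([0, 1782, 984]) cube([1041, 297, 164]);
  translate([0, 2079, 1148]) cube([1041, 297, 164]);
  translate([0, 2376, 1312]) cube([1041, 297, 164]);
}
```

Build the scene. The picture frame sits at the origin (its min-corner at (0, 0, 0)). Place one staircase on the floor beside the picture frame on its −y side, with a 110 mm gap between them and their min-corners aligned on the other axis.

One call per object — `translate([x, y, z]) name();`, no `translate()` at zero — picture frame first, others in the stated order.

picture_frame();
translate([0, -2783, 0]) staircase();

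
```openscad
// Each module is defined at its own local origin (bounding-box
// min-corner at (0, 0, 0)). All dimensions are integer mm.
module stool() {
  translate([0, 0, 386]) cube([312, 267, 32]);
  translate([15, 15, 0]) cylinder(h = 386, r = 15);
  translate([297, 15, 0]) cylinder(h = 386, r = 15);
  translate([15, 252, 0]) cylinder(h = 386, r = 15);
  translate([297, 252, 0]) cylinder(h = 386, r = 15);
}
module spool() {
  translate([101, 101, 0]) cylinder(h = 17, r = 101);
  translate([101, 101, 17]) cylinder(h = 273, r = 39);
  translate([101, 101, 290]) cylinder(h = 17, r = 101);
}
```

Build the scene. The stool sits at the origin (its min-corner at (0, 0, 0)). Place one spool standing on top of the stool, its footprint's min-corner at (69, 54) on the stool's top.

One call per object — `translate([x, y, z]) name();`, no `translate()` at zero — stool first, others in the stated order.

stool();
translate([69, 54, 418]) spool();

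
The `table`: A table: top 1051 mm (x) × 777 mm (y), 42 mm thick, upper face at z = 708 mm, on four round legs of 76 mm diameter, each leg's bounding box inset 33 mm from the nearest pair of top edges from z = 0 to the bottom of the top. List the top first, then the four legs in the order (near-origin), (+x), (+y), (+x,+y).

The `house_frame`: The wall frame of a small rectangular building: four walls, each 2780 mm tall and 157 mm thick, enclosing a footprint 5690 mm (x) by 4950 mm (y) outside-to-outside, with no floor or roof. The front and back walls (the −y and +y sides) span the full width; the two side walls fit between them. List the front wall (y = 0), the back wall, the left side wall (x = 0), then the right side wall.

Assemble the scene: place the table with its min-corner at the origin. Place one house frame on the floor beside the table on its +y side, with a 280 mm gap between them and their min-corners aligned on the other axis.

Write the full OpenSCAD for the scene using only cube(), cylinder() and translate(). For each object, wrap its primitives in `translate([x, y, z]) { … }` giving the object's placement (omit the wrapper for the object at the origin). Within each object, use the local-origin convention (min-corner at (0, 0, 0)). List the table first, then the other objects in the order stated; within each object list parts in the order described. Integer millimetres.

translate([0, 0, 666]) cube([1051, 777, 42]);
translate([71, 71, 0]) cylinder(h = 666, r = 38);
translate([980, 71, 0]) cylinder(h = 666, r = 38);
translate([71, 706, 0]) cylinder(h = 666, r = 38);
translate([980, 706, 0]) cylinder(h = 666, r = 38);
translate([0, 1057, 0]) {
  cube([5690, 157, 2780]);
  translate([0, 4793, 0]) cube([5690, 157, 2780]);
  translate([0, 157, 0]) cube([157, 4636, 2780]);
  translate([5533, 157, 0]) cube([157, 4636, 2780]);
}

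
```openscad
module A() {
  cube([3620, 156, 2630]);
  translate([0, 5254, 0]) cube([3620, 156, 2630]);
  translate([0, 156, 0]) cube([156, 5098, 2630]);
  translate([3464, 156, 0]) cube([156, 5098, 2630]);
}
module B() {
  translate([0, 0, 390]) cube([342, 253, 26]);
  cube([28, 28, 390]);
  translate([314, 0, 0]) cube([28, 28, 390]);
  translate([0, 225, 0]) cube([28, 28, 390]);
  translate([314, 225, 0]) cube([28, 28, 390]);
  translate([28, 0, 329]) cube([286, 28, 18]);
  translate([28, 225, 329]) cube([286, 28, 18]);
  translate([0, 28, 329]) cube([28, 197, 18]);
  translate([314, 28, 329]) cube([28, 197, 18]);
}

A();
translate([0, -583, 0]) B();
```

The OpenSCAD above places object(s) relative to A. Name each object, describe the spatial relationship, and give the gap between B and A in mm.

The stool's nearest face is 330 mm from the house frame's −y face.

A is a house frame. B is a stool. The stool is on the floor beside the house frame on its −y side. The gap between the stool and the house frame is 330 mm.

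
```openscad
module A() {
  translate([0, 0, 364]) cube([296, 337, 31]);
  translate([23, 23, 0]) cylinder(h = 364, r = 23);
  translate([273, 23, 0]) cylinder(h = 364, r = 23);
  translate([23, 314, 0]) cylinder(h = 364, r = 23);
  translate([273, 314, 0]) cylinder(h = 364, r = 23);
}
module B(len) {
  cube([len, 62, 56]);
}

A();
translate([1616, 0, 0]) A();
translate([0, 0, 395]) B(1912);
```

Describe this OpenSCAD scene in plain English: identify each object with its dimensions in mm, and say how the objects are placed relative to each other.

A is a four-legged stool. The seat is a 296×337×31 mm slab whose top surface is at z = 395 mm; four round legs, each 46 mm in diameter, run from the floor (z = 0) to the underside of the seat, each leg's axis is inset half a diameter from the nearest pair of seat edges (so the leg's bounding box is flush with the corner).

B is a rectangular beam 1912 mm long (x), 62 mm deep (y), 56 mm thick (z).

The beam spans the tops of two stools placed 1320 mm apart, resting at z = 395 mm.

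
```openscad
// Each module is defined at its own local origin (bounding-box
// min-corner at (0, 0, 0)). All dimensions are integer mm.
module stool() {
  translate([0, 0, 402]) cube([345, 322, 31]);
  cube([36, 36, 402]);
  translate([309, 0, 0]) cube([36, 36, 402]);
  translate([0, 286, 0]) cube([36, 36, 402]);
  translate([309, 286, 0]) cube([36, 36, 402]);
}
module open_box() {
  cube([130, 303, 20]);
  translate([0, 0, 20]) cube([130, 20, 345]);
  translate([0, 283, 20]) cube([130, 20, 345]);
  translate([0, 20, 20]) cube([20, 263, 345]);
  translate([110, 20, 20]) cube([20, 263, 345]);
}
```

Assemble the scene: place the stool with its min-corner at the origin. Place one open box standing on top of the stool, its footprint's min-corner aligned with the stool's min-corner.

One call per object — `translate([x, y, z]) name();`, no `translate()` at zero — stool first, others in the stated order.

stool();
translate([0, 0, 433]) open_box();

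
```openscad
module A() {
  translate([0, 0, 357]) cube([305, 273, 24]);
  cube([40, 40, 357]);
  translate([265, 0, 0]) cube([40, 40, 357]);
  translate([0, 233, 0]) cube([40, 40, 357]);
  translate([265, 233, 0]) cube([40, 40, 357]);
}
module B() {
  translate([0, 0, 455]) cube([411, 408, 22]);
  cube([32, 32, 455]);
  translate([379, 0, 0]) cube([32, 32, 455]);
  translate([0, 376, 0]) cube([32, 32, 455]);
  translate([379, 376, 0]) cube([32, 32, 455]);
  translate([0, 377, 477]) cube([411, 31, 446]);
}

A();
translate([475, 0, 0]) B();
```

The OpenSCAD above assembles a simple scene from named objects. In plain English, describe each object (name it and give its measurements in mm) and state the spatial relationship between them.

A is a simple wooden stool: a rectangular seat 305 mm (x) by 273 mm (y), 24 mm thick, top face at z = 381 mm, on four square legs, each 40×40 mm in cross-section. The legs rest on z = 0, each flush with a corner of the seat.

B is a chair: 411×408 mm seat, 22 mm thick, top at z = 477 mm, on four 32 mm square corner legs flush with the seat edges. A 31 mm thick backrest slab spans the full seat width, extending 446 mm above the seat top, its back face flush with the seat's +y edge.

The chair is on the floor beside the stool on its +x side.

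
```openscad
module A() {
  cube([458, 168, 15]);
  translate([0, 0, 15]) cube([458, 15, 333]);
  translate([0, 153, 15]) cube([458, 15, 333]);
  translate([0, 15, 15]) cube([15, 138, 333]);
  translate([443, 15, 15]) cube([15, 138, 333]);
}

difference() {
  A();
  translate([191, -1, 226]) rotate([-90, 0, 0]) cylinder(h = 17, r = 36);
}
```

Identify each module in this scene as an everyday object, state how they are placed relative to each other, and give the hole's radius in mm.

The subtracted cylinder has r = 36 mm.

A is an open box. The open box has a circular hole through its front wall. The hole's radius is 36 mm.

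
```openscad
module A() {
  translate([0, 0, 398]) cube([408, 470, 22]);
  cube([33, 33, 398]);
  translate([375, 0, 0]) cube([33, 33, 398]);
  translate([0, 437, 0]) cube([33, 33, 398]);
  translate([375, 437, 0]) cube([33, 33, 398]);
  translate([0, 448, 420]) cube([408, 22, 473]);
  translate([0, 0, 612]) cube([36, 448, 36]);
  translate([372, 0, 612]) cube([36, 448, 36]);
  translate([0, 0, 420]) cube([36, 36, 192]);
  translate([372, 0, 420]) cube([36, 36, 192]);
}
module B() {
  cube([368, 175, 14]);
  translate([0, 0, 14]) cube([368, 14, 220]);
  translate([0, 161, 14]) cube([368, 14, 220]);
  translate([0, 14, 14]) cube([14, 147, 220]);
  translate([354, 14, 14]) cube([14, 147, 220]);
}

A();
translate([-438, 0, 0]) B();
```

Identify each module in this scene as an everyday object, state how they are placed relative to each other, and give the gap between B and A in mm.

The open box's nearest face is 70 mm from the chair's −x face.

A is a chair. B is an open box. The open box is on the floor beside the chair on its −x side. The gap between the open box and the chair is 70 mm.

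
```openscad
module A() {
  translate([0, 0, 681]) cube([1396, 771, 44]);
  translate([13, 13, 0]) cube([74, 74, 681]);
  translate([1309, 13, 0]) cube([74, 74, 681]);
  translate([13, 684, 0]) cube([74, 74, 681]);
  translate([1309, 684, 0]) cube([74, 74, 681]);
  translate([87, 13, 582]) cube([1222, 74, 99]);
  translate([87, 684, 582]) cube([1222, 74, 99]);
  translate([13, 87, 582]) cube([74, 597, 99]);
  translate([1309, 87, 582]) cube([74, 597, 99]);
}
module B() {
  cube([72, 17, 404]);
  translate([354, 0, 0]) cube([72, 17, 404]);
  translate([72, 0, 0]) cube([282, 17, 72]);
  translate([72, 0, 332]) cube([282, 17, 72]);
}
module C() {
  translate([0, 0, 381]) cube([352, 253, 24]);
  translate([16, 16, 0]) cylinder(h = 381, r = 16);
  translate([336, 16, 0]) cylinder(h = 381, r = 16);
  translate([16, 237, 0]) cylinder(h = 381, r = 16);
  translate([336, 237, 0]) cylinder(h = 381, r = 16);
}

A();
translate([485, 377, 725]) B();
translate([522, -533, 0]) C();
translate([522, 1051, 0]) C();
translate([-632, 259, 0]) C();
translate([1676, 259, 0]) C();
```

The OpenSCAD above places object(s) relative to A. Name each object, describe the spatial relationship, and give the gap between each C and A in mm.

Each stool's nearest face is 280 mm from the table's bounding box.

A is a table. B is a picture frame. C is a stool. The picture frame is on top of the table, centred. Four stools sit around the table at the −y, +y, −x, +x sides. The gap between each stool and the table is 280 mm.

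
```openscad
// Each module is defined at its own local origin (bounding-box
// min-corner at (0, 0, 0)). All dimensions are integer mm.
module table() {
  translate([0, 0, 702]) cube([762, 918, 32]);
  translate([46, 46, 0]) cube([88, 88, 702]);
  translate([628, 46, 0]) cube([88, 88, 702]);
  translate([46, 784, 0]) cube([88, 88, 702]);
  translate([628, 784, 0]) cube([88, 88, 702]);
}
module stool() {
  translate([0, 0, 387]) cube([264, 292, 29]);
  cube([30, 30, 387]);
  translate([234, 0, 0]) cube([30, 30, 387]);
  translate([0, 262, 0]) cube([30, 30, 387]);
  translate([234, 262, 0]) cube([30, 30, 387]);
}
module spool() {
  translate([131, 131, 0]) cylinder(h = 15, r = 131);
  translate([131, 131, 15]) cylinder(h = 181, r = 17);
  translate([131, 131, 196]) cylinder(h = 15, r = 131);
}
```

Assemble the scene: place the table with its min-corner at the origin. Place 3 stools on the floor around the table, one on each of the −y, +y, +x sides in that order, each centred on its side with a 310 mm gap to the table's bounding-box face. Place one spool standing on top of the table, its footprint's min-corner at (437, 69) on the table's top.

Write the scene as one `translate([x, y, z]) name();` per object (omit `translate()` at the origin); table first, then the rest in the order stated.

table();
translate([249, -602, 0]) stool();
translate([249, 1228, 0]) stool();
translate([1072, 313, 0]) stool();
translate([437, 69, 734]) spool();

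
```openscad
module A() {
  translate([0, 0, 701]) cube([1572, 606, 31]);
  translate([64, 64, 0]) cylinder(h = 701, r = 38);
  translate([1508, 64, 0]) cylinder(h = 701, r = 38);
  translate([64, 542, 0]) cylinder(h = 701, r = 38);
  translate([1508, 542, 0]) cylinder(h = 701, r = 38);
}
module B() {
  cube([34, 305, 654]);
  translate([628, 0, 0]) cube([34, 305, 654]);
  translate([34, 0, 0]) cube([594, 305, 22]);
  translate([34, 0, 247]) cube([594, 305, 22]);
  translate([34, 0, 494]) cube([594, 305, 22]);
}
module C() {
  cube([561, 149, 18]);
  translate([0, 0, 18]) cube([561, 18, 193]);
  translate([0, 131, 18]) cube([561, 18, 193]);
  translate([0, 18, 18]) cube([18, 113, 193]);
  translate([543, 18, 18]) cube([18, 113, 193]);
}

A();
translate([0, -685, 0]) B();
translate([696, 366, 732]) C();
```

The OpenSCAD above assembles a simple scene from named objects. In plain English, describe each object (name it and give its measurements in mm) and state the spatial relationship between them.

A is a table with a 1572×606 mm rectangular top, 31 mm thick, top surface at z = 732 mm, supported by four round legs of 76 mm diameter, each leg's bounding box inset 26 mm from the nearest pair of top edges, running from the floor.

B is an open bookshelf. Two side panels, each 34 mm thick, 305 mm deep and 654 mm tall, stand 662 mm apart (outside-to-outside). Between them sit 3 shelves, each 22 mm thick and 305 mm deep, spanning the full gap between the sides. The bottom shelf rests on the floor (its underside at z = 0) and the clear gap between one shelf's top and the next shelf's underside is 225 mm.

C is an open-topped rectangular box: outside dimensions 561×149×211 mm, with a uniform wall and base thickness of 18 mm. The base is a full 561×149 slab on the floor; four walls sit on top of the base. The front and back walls (the −y and +y sides) span the full width; the two side walls fit between them.

The bookshelf is on the floor beside the table on its −y side. The open box is on top of the table.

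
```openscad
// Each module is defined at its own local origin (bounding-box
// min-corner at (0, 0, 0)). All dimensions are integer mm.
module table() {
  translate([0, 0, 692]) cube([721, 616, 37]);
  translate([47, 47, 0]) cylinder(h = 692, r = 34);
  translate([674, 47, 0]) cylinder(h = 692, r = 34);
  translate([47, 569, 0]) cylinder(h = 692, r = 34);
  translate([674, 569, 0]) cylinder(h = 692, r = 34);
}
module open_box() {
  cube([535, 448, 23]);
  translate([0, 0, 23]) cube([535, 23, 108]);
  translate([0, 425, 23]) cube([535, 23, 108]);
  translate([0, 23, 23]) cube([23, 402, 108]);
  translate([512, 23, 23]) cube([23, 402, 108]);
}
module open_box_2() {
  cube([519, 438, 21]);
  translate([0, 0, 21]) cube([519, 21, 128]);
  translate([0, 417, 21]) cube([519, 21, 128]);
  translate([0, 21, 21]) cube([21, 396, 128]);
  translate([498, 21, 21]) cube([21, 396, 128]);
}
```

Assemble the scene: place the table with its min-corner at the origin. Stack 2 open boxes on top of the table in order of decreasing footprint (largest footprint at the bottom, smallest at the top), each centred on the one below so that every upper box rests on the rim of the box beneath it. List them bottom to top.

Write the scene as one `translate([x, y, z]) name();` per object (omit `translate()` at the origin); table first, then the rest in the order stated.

table();
translate([93, 84, 729]) open_box();
translate([101, 89, 860]) open_box_2();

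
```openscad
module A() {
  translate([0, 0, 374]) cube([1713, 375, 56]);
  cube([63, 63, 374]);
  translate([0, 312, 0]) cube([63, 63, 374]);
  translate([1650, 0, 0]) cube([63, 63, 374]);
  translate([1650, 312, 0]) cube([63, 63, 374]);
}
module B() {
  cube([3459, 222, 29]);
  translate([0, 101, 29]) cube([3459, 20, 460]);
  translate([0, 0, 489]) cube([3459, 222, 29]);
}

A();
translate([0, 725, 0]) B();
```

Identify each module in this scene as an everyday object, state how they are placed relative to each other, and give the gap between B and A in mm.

The I-beam's nearest face is 350 mm from the bench's +y face.

A is a bench. B is an I-beam. The I-beam is on the floor beside the bench on its +y side. The gap between the I-beam and the bench is 350 mm.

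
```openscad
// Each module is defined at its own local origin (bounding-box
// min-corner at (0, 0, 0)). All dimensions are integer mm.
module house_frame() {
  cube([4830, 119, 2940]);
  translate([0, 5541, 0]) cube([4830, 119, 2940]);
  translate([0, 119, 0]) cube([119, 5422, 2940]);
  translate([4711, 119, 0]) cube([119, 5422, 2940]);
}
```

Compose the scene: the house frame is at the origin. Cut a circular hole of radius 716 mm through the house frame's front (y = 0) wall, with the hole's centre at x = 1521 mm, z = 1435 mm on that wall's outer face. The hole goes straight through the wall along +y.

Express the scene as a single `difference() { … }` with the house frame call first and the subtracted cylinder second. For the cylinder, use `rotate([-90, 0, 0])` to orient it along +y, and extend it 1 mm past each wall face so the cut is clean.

difference() {
  house_frame();
  translate([1521, -1, 1435]) rotate([-90, 0, 0]) cylinder(h = 121, r = 716);
}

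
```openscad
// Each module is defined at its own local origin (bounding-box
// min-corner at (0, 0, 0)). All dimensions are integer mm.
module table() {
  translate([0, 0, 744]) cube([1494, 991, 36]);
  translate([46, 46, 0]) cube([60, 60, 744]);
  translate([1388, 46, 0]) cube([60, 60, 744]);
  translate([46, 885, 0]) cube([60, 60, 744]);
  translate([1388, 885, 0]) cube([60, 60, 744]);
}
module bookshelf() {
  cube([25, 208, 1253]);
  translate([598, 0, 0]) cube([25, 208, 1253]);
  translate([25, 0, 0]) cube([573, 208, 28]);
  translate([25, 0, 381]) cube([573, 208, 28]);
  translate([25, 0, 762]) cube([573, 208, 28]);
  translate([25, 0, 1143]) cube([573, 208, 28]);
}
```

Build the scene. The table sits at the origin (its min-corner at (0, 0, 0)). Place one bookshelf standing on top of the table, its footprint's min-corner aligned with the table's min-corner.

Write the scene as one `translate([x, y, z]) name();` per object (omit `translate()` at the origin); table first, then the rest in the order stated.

table();
translate([0, 0, 780]) bookshelf();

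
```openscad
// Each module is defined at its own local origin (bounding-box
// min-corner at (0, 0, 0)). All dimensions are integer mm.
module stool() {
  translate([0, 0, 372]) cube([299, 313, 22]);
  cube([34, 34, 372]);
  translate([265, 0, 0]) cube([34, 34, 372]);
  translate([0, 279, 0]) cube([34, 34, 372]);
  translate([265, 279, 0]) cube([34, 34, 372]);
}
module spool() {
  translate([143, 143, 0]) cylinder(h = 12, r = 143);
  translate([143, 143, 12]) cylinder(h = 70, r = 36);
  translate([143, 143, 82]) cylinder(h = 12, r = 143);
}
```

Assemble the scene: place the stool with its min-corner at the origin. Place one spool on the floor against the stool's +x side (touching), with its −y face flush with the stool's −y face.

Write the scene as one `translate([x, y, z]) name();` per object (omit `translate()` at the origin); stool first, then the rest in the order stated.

stool();
translate([299, 0, 0]) spool();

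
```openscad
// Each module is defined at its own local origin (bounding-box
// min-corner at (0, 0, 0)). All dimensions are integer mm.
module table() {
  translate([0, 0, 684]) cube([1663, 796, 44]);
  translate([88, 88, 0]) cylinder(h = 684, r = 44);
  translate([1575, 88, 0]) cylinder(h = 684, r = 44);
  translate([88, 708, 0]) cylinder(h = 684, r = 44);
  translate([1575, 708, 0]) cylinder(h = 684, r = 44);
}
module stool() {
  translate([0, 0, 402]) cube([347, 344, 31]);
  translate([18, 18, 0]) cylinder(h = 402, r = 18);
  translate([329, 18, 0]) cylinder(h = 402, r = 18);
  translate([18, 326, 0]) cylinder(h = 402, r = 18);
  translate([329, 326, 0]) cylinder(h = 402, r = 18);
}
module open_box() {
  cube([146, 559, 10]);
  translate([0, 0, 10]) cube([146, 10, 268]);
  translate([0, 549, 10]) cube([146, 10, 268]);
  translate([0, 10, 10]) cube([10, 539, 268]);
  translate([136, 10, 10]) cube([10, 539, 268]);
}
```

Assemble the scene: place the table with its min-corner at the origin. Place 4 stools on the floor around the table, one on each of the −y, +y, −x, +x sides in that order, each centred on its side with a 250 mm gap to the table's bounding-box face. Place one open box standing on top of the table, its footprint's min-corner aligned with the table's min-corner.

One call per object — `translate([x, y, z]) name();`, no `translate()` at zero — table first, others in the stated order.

table();
translate([658, -594, 0]) stool();
translate([658, 1046, 0]) stool();
translate([-597, 226, 0]) stool();
translate([1913, 226, 0]) stool();
translate([0, 0, 728]) open_box();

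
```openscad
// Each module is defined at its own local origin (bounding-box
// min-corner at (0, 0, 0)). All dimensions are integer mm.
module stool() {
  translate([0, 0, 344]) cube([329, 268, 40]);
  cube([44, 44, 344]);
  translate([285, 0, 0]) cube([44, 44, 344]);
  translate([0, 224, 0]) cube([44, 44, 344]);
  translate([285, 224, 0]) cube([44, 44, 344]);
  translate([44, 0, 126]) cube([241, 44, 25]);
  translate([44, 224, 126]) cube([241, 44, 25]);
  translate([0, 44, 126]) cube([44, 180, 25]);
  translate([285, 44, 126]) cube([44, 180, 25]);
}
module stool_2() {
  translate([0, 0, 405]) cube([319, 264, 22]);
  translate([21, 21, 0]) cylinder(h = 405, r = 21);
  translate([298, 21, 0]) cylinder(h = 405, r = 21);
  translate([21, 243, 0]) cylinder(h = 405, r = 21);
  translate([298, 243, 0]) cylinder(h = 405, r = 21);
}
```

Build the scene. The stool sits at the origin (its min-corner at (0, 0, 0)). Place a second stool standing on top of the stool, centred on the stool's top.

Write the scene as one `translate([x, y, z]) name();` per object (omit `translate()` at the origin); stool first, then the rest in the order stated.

stool();
translate([5, 2, 384]) stool_2();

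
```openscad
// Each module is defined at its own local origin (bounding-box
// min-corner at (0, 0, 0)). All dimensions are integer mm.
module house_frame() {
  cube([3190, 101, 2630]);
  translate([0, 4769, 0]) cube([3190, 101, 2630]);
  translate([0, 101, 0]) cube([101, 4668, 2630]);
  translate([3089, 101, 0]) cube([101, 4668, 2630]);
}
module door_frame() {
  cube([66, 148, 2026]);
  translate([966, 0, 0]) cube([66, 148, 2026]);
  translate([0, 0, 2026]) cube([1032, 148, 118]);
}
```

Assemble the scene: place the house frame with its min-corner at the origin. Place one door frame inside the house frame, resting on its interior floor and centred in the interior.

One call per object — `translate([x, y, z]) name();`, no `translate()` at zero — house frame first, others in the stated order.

house_frame();
translate([1079, 2361, 0]) door_frame();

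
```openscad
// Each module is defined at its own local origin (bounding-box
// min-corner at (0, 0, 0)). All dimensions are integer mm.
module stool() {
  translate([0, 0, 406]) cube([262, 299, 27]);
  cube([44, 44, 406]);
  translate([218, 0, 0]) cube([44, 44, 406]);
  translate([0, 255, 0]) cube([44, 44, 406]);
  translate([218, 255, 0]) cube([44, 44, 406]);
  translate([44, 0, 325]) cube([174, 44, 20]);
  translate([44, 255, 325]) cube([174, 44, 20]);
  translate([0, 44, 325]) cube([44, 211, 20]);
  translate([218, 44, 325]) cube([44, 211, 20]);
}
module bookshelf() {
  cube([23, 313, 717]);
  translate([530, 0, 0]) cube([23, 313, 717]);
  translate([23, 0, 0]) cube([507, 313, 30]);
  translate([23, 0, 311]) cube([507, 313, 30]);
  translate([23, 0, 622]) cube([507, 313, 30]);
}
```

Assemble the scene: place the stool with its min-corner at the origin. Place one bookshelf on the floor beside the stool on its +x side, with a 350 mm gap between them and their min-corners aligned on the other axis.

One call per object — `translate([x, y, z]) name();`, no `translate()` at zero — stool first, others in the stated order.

stool();
translate([612, 0, 0]) bookshelf();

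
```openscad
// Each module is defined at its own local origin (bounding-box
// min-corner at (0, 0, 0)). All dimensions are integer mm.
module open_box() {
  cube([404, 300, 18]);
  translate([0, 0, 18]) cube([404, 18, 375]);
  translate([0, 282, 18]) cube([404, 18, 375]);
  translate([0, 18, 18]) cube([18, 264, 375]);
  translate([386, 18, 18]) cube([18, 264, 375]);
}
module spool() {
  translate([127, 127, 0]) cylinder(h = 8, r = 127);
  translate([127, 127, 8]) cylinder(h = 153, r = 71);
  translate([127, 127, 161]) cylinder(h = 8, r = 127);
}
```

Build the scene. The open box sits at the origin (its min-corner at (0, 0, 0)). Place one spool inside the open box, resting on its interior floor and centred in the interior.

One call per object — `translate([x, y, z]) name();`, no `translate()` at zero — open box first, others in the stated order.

open_box();
translate([75, 23, 18]) spool();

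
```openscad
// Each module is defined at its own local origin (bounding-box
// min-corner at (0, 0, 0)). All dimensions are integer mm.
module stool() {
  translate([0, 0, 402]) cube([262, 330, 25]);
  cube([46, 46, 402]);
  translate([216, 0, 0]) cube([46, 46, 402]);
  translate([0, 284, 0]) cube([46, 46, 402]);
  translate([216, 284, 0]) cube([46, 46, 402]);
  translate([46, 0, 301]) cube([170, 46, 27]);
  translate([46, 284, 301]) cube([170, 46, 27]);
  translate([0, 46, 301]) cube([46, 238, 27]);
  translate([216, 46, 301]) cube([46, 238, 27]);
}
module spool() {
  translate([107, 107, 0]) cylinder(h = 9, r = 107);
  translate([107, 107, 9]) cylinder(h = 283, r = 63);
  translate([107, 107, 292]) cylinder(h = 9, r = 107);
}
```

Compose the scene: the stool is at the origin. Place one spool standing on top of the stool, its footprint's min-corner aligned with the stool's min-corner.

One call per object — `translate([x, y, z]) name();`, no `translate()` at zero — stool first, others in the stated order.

stool();
translate([0, 0, 427]) spool();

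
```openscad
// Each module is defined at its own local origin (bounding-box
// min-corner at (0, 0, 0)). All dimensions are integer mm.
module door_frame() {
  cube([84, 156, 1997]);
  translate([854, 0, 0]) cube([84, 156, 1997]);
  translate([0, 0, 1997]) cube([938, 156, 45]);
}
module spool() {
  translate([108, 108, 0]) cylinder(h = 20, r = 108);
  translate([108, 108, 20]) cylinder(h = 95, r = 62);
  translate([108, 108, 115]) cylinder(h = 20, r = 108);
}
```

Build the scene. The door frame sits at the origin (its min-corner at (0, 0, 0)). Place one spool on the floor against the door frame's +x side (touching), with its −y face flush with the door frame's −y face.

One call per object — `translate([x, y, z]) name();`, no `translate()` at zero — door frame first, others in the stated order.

door_frame();
translate([938, 0, 0]) spool();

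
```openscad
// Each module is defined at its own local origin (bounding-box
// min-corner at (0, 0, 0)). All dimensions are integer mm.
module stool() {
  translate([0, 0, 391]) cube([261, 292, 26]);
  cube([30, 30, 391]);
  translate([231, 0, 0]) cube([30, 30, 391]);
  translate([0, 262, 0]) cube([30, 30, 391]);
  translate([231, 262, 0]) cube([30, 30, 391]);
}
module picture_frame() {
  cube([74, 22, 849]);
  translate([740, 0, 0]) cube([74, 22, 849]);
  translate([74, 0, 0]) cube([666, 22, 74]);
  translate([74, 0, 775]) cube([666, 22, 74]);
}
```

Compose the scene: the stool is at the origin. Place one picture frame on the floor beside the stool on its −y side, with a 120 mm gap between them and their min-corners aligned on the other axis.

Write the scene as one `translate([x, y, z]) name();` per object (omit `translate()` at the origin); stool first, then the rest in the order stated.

stool();
translate([0, -142, 0]) picture_frame();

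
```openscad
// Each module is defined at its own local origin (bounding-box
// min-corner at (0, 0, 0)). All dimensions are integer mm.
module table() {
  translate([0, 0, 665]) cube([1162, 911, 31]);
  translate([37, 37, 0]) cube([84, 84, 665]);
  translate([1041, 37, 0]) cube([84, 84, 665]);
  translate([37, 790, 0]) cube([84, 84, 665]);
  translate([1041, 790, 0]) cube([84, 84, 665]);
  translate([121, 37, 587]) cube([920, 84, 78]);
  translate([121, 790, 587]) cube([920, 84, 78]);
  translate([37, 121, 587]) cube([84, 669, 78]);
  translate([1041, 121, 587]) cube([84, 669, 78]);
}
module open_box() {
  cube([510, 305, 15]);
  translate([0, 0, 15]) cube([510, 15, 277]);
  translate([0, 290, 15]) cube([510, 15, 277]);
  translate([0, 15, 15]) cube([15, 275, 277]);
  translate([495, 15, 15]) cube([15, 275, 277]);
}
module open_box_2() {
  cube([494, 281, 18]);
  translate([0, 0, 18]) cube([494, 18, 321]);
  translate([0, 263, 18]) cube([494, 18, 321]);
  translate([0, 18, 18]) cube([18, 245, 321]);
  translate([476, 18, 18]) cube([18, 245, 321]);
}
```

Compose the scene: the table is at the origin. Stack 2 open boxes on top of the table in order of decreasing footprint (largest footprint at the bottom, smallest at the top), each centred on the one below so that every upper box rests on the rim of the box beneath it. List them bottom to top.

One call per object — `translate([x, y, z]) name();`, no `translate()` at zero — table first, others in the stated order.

table();
translate([326, 303, 696]) open_box();
translate([334, 315, 988]) open_box_2();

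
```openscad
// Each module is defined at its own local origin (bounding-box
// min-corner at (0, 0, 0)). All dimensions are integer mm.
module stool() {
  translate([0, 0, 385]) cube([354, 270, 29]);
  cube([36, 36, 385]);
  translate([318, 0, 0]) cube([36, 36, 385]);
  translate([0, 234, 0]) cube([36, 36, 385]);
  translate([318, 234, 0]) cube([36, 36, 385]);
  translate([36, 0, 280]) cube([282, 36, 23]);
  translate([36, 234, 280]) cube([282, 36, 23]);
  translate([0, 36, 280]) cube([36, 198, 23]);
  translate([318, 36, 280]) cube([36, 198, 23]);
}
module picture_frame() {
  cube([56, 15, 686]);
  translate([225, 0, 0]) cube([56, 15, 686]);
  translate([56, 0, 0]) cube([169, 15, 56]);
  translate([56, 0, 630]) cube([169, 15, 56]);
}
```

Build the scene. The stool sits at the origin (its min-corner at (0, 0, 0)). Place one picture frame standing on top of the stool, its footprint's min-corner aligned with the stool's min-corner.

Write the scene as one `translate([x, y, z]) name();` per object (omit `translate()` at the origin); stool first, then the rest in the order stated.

stool();
translate([0, 0, 414]) picture_frame();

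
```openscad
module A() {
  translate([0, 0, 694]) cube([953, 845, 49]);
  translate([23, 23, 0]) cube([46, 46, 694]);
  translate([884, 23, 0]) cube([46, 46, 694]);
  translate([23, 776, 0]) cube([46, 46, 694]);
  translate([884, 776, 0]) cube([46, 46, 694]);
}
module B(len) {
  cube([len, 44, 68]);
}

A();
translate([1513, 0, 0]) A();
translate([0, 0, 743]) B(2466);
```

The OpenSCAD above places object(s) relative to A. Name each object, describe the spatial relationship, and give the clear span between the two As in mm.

A is a table. B is a beam. A beam spans the tops of two tables. The clear span between the two tables is 560 mm.

Second table starts at x = 1513; first ends at x = 953; clear span = 1513 − 953 = 560 mm.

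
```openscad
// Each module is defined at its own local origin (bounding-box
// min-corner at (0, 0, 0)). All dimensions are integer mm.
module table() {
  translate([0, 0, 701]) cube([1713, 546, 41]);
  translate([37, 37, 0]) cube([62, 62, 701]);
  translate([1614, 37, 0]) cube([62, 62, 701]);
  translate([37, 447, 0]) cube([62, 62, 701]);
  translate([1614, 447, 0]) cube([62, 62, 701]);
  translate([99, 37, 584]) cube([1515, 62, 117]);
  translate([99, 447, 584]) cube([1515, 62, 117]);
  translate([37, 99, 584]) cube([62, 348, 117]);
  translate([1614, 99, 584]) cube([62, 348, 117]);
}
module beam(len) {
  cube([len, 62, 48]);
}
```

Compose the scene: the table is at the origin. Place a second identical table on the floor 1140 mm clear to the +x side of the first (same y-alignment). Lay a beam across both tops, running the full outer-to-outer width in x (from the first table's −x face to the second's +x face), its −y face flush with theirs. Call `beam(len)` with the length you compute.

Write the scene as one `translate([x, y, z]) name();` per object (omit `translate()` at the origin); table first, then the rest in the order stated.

table();
translate([2853, 0, 0]) table();
translate([0, 0, 742]) beam(4566);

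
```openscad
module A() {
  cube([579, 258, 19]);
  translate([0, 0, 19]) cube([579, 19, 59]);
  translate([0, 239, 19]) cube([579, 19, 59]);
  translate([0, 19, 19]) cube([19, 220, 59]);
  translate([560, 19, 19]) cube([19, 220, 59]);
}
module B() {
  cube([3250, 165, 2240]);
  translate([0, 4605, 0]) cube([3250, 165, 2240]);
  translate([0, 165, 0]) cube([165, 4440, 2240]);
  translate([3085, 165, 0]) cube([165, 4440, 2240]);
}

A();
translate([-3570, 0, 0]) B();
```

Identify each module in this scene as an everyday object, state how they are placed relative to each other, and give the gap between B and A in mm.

The house frame's nearest face is 320 mm from the open box's −x face.

A is an open box. B is a house frame. The house frame is on the floor beside the open box on its −x side. The gap between the house frame and the open box is 320 mm.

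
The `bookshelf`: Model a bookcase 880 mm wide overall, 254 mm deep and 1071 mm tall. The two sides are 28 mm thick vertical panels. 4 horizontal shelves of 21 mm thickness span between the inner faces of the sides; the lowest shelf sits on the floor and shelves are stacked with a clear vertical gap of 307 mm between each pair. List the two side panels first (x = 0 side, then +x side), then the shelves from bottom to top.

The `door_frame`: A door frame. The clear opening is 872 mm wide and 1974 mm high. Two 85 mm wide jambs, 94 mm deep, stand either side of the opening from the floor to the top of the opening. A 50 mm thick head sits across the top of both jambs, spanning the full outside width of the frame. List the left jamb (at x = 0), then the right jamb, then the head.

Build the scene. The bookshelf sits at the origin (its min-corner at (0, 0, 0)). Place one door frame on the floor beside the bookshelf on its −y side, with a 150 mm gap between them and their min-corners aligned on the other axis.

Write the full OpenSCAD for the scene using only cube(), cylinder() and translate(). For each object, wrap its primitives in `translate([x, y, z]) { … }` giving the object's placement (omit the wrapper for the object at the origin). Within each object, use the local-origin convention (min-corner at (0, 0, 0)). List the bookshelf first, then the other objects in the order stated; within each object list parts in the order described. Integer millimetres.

cube([28, 254, 1071]);
translate([852, 0, 0]) cube([28, 254, 1071]);
translate([28, 0, 0]) cube([824, 254, 21]);
translate([28, 0, 328]) cube([824, 254, 21]);
translate([28, 0, 656]) cube([824, 254, 21]);
translate([28, 0, 984]) cube([824, 254, 21]);
translate([0, -244, 0]) {
  cube([85, 94, 1974]);
  translate([957, 0, 0]) cube([85, 94, 1974]);
  translate([0, 0, 1974]) cube([1042, 94, 50]);
}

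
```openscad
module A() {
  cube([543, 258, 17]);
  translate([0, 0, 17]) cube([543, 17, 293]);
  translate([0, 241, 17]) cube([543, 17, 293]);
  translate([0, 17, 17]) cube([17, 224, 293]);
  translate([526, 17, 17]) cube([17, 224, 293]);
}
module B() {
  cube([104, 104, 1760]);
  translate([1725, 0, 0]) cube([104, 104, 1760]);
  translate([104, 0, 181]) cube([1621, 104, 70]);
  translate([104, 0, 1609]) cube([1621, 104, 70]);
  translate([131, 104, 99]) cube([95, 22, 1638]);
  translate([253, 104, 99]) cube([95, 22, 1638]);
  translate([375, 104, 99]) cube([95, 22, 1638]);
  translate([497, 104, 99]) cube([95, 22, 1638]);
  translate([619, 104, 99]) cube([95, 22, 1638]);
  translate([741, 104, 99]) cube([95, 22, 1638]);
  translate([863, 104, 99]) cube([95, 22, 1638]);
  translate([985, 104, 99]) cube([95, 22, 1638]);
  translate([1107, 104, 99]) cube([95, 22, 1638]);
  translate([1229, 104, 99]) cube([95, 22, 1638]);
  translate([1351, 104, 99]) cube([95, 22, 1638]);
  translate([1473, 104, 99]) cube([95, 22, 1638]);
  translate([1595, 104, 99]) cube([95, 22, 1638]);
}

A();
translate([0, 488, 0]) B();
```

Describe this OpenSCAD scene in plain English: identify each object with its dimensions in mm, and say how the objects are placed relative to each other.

A is an open-topped rectangular box: outside dimensions 543×258×310 mm, with a uniform wall and base thickness of 17 mm. The base is a full 543×258 slab on the floor; four walls sit on top of the base. The front and back walls (the −y and +y sides) span the full width; the two side walls fit between them.

B is a fence section. Two 104×104 mm posts, 1760 mm tall, stand on the floor with a clear span of 1621 mm between their inner faces. Two horizontal rails of 104×70 mm section span the gap between the posts with their undersides at z = 181 mm and z = 1609 mm, flush with the posts' −y face. 13 pickets, each 95 mm wide, 22 mm thick and 1638 mm tall, are fixed to the +y face of the rails with their bottoms at z = 99 mm, evenly spaced across the span with equal gaps (rounded down to the nearest mm) at the −x end and between each pair — any rounding remainder accumulates at the +x end.

The fence section is on the floor beside the open box on its +y side.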